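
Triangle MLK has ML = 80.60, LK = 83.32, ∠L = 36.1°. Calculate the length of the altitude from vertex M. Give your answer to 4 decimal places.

h_M ≈ 47.4892

By the law of cosines, KM² = ML² + LK² − 2·ML·LK·cos L = 2586.3, so KM ≈ 50.856.
Area = ½·ML·LK·sin L ≈ 1978.4.
The altitude from M has length 2·area/LK ≈ 47.489.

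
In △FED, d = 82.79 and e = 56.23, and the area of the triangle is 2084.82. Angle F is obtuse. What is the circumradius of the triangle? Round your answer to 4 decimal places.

From area = ½·e·d·sin F, we get sin F = 2·area/(e·d) ≈ 0.89568.
Taking the obtuse solution, ∠F ≈ 2.032 rad.
Law of cosines then gives f ≈ 118.98.
Circumradius = f/(2 sin F) ≈ 66.419.

R ≈ 66.4192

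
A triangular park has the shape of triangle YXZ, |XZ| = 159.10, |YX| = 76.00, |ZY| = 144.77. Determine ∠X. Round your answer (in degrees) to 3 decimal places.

∠X ≈ 65.235°

By the law of cosines, cos X = (|YX|² + |XZ|² − |ZY|²) / (2·|YX|·|XZ|) ≈ 0.41890, so ∠X ≈ 65.23°.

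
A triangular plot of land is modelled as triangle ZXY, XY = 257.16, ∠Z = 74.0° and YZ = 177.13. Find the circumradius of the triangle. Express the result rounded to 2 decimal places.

Law of sines: sin X = YZ·sin Z/XY ≈ 0.66211.
Since XY ≥ YZ, only the acute value applies: ∠X ≈ 41.46°.
Then ∠Y = 180° − ∠Z − ∠X ≈ 64.54°.
Law of sines gives ZX = XY·sin Y/sin Z ≈ 241.54.
Circumradius = XY/(2 sin Z) ≈ 133.76.

R ≈ 133.76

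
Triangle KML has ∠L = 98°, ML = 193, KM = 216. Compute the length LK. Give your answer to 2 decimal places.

73.78

Law of sines: sin K = ML·sin L/KM ≈ 0.88482.
Since KM ≥ ML, only the acute value applies: ∠K ≈ 62.23°.
Then ∠M = 180° − ∠L − ∠K ≈ 19.77°.
Law of sines gives LK = KM·sin M/sin L ≈ 73.78.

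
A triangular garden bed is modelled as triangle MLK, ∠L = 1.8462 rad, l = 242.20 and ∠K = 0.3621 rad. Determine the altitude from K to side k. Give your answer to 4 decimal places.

The third angle is ∠M = π − ∠L − ∠K = 0.9333 rad.
Law of sines: m = l·sin M/sin L ≈ 202.25.
Law of sines: k = l·sin K/sin L ≈ 89.156.
Area = ½·l·m·sin K ≈ 8676.2.
The altitude from K has length 2·area/k ≈ 194.63.

h_K ≈ 194.6281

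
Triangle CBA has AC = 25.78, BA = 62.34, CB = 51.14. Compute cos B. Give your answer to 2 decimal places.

cos B ≈ 0.92

By the law of cosines, cos B = (CB² + BA² − AC²) / (2·CB·BA) ≈ 0.91544, so ∠B ≈ 23.73°.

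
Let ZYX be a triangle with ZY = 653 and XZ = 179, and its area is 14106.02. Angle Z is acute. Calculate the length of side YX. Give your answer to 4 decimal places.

From area = ½·XZ·ZY·sin Z, we get sin Z = 2·area/(XZ·ZY) ≈ 0.24136.
Taking the acute solution, ∠Z ≈ 13.97°.
Law of cosines then gives YX ≈ 481.24.

481.2354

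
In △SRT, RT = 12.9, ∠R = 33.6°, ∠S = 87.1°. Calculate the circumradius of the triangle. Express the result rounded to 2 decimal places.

The third angle is ∠T = 180° − ∠S − ∠R = 59.30°.
Law of sines: TS = RT·sin R/sin S ≈ 7.1479.
Law of sines: SR = RT·sin T/sin S ≈ 11.106.
Circumradius = RT/(2 sin S) ≈ 6.4583.

6.46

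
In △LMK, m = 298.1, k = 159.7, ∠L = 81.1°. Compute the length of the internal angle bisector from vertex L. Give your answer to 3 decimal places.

By the law of cosines, l² = m² + k² − 2·m·k·cos L = 99637, so l ≈ 315.65.
The bisector from L has length 2·m·k·cos(∠L/2)/(m+k) ≈ 158.03.

158.031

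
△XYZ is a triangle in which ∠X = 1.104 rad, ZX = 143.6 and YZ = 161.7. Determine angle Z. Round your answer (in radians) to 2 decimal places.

1.12

Law of sines: sin Y = ZX·sin X/YZ ≈ 0.79305.
Since YZ ≥ ZX, only the acute value applies: ∠Y ≈ 0.916 rad.
Then ∠Z = π − ∠X − ∠Y ≈ 1.122 rad.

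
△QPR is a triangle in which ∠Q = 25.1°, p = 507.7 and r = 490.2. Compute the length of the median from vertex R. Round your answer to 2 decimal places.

m_R ≈ 304.07

By the law of cosines, q² = p² + r² − 2·p·r·cos Q = 47309, so q ≈ 217.51.
Median from R: ½√(2·q² + 2·p² − r²) ≈ 304.07.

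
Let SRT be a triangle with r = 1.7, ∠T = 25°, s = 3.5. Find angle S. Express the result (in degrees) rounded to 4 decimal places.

By the law of cosines, t² = s² + r² − 2·s·r·cos T = 4.3549, so t ≈ 2.0868.
Law of cosines again: cos S = (r² + t² − s²)/(2·r·t) ≈ -0.70541, so ∠S ≈ 134.86°.

∠S ≈ 134.8624°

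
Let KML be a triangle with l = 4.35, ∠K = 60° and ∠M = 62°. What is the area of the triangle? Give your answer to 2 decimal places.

The third angle is ∠L = 180° − ∠K − ∠M = 58.00°.
Law of sines: k = l·sin K/sin L ≈ 4.4422.
Law of sines: m = l·sin M/sin L ≈ 4.529.
Area = ½·l·k·sin M ≈ 8.5309.

area ≈ 8.53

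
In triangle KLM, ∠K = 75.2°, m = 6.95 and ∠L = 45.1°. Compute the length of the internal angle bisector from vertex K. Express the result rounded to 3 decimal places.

The third angle is ∠M = 180° − ∠K − ∠L = 59.70°.
Law of sines: k = m·sin K/sin M ≈ 7.7826.
Law of sines: l = m·sin L/sin M ≈ 5.7019.
The bisector from K has length 2·l·m·cos(∠K/2)/(l+m) ≈ 4.9632.

t_K ≈ 4.963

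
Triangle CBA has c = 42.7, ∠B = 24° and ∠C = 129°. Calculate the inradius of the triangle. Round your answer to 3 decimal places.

The third angle is ∠A = 180° − ∠C − ∠B = 27.00°.
Law of sines: b = c·sin B/sin C ≈ 22.348.
Law of sines: a = c·sin A/sin C ≈ 24.944.
Area = ½·c·b·sin A ≈ 216.61.
Semiperimeter s = (42.7+22.348+24.944)/2 = 44.996.
Inradius = area/s = 216.61/44.996 ≈ 4.814.

r ≈ 4.814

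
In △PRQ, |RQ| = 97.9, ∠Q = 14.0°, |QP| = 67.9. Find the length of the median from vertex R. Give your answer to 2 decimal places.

65.48

By the law of cosines, |PR|² = |RQ|² + |QP|² − 2·|RQ|·|QP|·cos Q = 1294.9, so |PR| ≈ 35.985.
Median from R: ½√(2·|PR|² + 2·|RQ|² − |QP|²) ≈ 65.476.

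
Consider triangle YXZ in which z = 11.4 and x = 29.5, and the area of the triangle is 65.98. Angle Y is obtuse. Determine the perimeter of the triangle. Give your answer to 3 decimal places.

81.135

From area = ½·x·z·sin Y, we get sin Y = 2·area/(x·z) ≈ 0.39239.
Taking the obtuse solution, ∠Y ≈ 156.90°.
Law of cosines then gives y ≈ 40.235.
Perimeter = 40.235 + 29.5 + 11.4 = 81.135.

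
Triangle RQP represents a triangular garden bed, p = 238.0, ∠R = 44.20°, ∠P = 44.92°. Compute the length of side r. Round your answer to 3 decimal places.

The third angle is ∠Q = 180° − ∠P − ∠R = 90.88°.
Law of sines: r = p·sin R/sin P ≈ 234.98.

234.982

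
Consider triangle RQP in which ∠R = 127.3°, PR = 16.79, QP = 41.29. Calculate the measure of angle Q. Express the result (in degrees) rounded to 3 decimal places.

Law of sines: sin Q = PR·sin R/QP ≈ 0.32347.
Since QP ≥ PR, only the acute value applies: ∠Q ≈ 18.87°.
Then ∠P = 180° − ∠R − ∠Q ≈ 33.83°.

∠Q ≈ 18.873°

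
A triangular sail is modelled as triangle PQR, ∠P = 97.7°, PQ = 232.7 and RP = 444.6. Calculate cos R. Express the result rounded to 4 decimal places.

cos R ≈ 0.8999

By the law of cosines, QR² = RP² + PQ² − 2·RP·PQ·cos P = 2.7954e+05, so QR ≈ 528.72.
Law of cosines again: cos R = (QR² + RP² − PQ²)/(2·QR·RP) ≈ 0.89987, so ∠R ≈ 25.86°.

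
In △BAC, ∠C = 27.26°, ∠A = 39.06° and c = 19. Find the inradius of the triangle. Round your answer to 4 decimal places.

The third angle is ∠B = 180° − ∠A − ∠C = 113.68°.
Law of sines: b = c·sin B/sin C ≈ 37.989.
Law of sines: a = c·sin A/sin C ≈ 26.139.
Area = ½·c·b·sin A ≈ 227.41.
Semiperimeter s = (37.989+26.139+19)/2 = 41.564.
Inradius = area/s = 227.41/41.564 ≈ 5.4714.

5.4714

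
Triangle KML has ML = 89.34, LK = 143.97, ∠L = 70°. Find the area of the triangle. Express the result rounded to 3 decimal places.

Area = ½·ML·LK·sin L ≈ 6043.3.

6043.295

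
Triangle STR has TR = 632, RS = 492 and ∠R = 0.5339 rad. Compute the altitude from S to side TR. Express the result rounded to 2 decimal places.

h_S ≈ 250.38

By the law of cosines, ST² = TR² + RS² − 2·TR·RS·cos R = 1.0615e+05, so ST ≈ 325.8.
Area = ½·TR·RS·sin R ≈ 79119.
The altitude from S has length 2·area/TR ≈ 250.38.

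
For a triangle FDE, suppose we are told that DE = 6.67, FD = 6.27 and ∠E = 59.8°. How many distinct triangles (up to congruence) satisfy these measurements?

DE·sin E = 6.67·sin(59.8°) ≈ 5.765.
Since DE sin E < FD < DE (5.765 < 6.27 < 6.67), two triangles exist.

2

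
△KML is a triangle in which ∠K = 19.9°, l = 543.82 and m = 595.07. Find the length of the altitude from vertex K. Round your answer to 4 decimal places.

By the law of cosines, k² = m² + l² − 2·m·l·cos K = 41273, so k ≈ 203.16.
Area = ½·m·l·sin K ≈ 55075.
The altitude from K has length 2·area/k ≈ 542.19.

542.1901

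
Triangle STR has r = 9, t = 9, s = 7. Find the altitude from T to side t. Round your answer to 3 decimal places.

h_T ≈ 6.449

Semiperimeter p = (7 + 9 + 9)/2 = 12.5.
Heron's formula: area = √(12.5·5.5·3.5·3.5) ≈ 29.02.
The altitude from T has length 2·area/t ≈ 6.449.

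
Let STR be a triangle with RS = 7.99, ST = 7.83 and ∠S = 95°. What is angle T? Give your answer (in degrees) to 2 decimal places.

43.03

By the law of cosines, TR² = RS² + ST² − 2·RS·ST·cos S = 136.05, so TR ≈ 11.664.
Law of cosines again: cos T = (ST² + TR² − RS²)/(2·ST·TR) ≈ 0.73098, so ∠T ≈ 43.03°.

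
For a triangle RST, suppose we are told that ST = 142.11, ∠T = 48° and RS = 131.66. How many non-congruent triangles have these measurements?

ST·sin T = 142.11·sin(48°) ≈ 105.6.
Since ST sin T < RS < ST (105.6 < 131.66 < 142.11), two triangles exist.

2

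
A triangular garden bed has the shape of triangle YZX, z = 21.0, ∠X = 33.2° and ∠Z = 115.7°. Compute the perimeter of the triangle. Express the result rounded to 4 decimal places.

45.7992

The third angle is ∠Y = 180° − ∠Z − ∠X = 31.10°.
Law of sines: y = z·sin Y/sin Z ≈ 12.038.
Law of sines: x = z·sin X/sin Z ≈ 12.761.
Semiperimeter s = (12.038+21+12.761)/2 = 22.9.
Perimeter = 12.038 + 21 + 12.761 = 45.799.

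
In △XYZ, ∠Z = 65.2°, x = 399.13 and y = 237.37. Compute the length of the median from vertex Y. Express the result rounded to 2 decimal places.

365.58

By the law of cosines, z² = x² + y² − 2·x·y·cos Z = 1.3617e+05, so z ≈ 369.01.
Median from Y: ½√(2·z² + 2·x² − y²) ≈ 365.58.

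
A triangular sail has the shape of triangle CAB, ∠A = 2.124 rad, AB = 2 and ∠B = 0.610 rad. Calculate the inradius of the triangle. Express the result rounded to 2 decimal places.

0.54

The third angle is ∠C = π − ∠A − ∠B = 0.408 rad.
Law of sines: BC = AB·sin A/sin C ≈ 4.2929.
Law of sines: CA = AB·sin B/sin C ≈ 2.8903.
Area = ½·AB·BC·sin B ≈ 2.4592.
Semiperimeter s = (2+4.2929+2.8903)/2 = 4.5916.
Inradius = area/s = 2.4592/4.5916 ≈ 0.53559.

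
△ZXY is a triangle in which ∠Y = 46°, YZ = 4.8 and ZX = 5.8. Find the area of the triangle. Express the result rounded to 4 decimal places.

13.8020

Law of sines: sin X = YZ·sin Y/ZX ≈ 0.59532.
Since ZX ≥ YZ, only the acute value applies: ∠X ≈ 36.54°.
Then ∠Z = 180° − ∠Y − ∠X ≈ 97.46°.
Law of sines gives XY = ZX·sin Z/sin Y ≈ 7.9946.
Area = ½·ZX·YZ·sin Z ≈ 13.802.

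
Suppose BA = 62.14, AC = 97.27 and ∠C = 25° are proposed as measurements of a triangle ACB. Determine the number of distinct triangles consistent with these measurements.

2

AC·sin C = 97.27·sin(25°) ≈ 41.11.
Since AC sin C < BA < AC (41.11 < 62.14 < 97.27), two triangles exist.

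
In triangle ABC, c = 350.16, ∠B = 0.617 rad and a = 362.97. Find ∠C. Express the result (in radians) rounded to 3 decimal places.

By the law of cosines, b² = c² + a² − 2·c·a·cos B = 47033, so b ≈ 216.87.
Law of cosines again: cos C = (a² + b² − c²)/(2·a·b) ≈ 0.35677, so ∠C ≈ 1.206 rad.

1.206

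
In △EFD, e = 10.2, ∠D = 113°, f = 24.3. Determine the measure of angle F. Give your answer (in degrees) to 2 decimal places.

By the law of cosines, d² = e² + f² − 2·e·f·cos D = 888.22, so d ≈ 29.803.
Law of cosines again: cos F = (d² + e² − f²)/(2·d·e) ≈ 0.66083, so ∠F ≈ 48.64°.

48.64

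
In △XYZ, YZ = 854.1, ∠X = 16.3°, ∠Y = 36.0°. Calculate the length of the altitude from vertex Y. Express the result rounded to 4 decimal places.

The third angle is ∠Z = 180° − ∠X − ∠Y = 127.70°.
Law of sines: ZX = YZ·sin Y/sin X ≈ 1788.7.
Law of sines: XY = YZ·sin Z/sin X ≈ 2407.8.
Area = ½·YZ·ZX·sin Z ≈ 6.0439e+05.
The altitude from Y has length 2·area/ZX ≈ 675.78.

h_Y ≈ 675.7840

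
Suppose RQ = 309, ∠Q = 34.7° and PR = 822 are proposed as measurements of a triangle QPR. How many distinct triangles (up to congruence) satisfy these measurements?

1

RQ·sin Q = 309·sin(34.7°) ≈ 175.9.
Since PR ≥ RQ, exactly one triangle exists.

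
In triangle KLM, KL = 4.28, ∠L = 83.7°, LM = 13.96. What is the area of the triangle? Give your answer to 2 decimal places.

29.69

Area = ½·KL·LM·sin L ≈ 29.694.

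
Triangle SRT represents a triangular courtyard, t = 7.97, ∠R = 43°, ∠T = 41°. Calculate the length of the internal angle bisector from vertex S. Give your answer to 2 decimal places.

The third angle is ∠S = 180° − ∠R − ∠T = 96.00°.
Law of sines: s = t·sin S/sin T ≈ 12.082.
Law of sines: r = t·sin R/sin T ≈ 8.2851.
The bisector from S has length 2·r·t·cos(∠S/2)/(r+t) ≈ 5.4364.

5.44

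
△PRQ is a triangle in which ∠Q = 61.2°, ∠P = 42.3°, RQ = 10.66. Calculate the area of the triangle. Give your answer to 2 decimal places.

area ≈ 71.94

The third angle is ∠R = 180° − ∠Q − ∠P = 76.50°.
Law of sines: QP = RQ·sin R/sin P ≈ 15.402.
Law of sines: PR = RQ·sin Q/sin P ≈ 13.88.
Area = ½·RQ·QP·sin Q ≈ 71.936.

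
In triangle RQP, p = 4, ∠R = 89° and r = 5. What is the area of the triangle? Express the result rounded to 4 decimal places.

6.1403

Law of sines: sin P = p·sin R/r ≈ 0.79988.
Since r ≥ p, only the acute value applies: ∠P ≈ 53.12°.
Then ∠Q = 180° − ∠R − ∠P ≈ 37.88°.
Law of sines gives q = r·sin Q/sin R ≈ 3.0706.
Area = ½·r·p·sin Q ≈ 6.1403.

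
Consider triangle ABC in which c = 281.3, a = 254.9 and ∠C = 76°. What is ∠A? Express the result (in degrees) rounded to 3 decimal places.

Law of sines: sin A = a·sin C/c ≈ 0.87923.
Since c ≥ a, only the acute value applies: ∠A ≈ 61.55°.
Then ∠B = 180° − ∠C − ∠A ≈ 42.45°.

61.550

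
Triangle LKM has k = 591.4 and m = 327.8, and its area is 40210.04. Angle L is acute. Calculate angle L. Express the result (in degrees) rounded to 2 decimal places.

From area = ½·k·m·sin L, we get sin L = 2·area/(k·m) ≈ 0.41483.
Taking the acute solution, ∠L ≈ 24.51°.

∠L ≈ 24.51°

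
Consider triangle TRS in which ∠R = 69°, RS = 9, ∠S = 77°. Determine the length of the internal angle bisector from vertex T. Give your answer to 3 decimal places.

The third angle is ∠T = 180° − ∠R − ∠S = 34.00°.
Law of sines: ST = RS·sin R/sin T ≈ 15.026.
Law of sines: TR = RS·sin S/sin T ≈ 15.682.
The bisector from T has length 2·ST·TR·cos(∠T/2)/(ST+TR) ≈ 14.676.

t_T ≈ 14.676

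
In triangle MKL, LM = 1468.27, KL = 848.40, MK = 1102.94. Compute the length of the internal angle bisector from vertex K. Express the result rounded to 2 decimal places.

By the law of cosines, cos K = (MK² + KL² − LM²) / (2·MK·KL) ≈ -0.11732, so ∠K ≈ 96.74°.
The bisector from K has length 2·MK·KL·cos(∠K/2)/(MK+KL) ≈ 637.14.

637.14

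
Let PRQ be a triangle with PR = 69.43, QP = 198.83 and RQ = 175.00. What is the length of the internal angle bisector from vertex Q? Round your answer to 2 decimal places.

By the law of cosines, cos Q = (RQ² + QP² − PR²) / (2·RQ·QP) ≈ 0.93889, so ∠Q ≈ 20.13°.
The bisector from Q has length 2·RQ·QP·cos(∠Q/2)/(RQ+QP) ≈ 183.29.

183.29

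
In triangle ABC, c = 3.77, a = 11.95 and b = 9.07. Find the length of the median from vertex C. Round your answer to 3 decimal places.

10.439

Median from C: ½√(2·a² + 2·b² − c²) ≈ 10.439.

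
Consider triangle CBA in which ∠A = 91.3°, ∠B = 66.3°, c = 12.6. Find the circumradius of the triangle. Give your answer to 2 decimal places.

The third angle is ∠C = 180° − ∠B − ∠A = 22.40°.
Law of sines: b = c·sin B/sin C ≈ 30.276.
Law of sines: a = c·sin A/sin C ≈ 33.056.
Circumradius = c/(2 sin C) ≈ 16.532.

R ≈ 16.53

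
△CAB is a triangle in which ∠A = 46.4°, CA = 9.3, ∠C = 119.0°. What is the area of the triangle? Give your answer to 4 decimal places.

The third angle is ∠B = 180° − ∠C − ∠A = 14.60°.
Law of sines: AB = CA·sin C/sin B ≈ 32.269.
Law of sines: BC = CA·sin A/sin B ≈ 26.718.
Area = ½·CA·AB·sin A ≈ 108.66.

area ≈ 108.6618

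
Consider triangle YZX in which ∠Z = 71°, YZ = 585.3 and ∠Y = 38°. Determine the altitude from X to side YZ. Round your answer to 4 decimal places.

360.3467

The third angle is ∠X = 180° − ∠Y − ∠Z = 71.00°.
Law of sines: ZX = YZ·sin Y/sin X ≈ 381.11.
Law of sines: XY = YZ·sin Z/sin X ≈ 585.3.
Area = ½·YZ·ZX·sin Z ≈ 1.0546e+05.
The altitude from X has length 2·area/YZ ≈ 360.35.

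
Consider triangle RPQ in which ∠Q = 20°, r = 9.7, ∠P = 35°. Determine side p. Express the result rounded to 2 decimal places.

6.79

The third angle is ∠R = 180° − ∠P − ∠Q = 125.00°.
Law of sines: p = r·sin P/sin R ≈ 6.792.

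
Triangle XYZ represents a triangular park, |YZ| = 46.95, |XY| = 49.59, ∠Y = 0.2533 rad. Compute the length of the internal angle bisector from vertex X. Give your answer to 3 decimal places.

By the law of cosines, |ZX|² = |XY|² + |YZ|² − 2·|XY|·|YZ|·cos Y = 155.56, so |ZX| ≈ 12.472.
Law of cosines again: cos X = (|ZX|² + |XY|² − |YZ|²)/(2·|ZX|·|XY|) ≈ 0.33179, so ∠X ≈ 1.2326 rad.
The bisector from X has length 2·|ZX|·|XY|·cos(∠X/2)/(|ZX|+|XY|) ≈ 16.265.

t_X ≈ 16.265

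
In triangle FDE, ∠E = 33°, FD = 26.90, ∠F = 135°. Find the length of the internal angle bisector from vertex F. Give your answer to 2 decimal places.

t_F ≈ 5.69

The third angle is ∠D = 180° − ∠E − ∠F = 12.00°.
Law of sines: DE = FD·sin F/sin E ≈ 34.924.
Law of sines: EF = FD·sin D/sin E ≈ 10.269.
The bisector from F has length 2·EF·FD·cos(∠F/2)/(EF+FD) ≈ 5.6881.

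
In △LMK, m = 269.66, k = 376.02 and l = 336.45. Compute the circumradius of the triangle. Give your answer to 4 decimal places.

By the law of cosines, cos L = (m² + k² − l²) / (2·m·k) ≈ 0.49759, so ∠L ≈ 60.16°.
Circumradius = l/(2 sin L) ≈ 193.94.

R ≈ 193.9390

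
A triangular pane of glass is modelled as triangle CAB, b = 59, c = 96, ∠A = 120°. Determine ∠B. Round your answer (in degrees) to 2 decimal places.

By the law of cosines, a² = b² + c² − 2·b·c·cos A = 18361, so a ≈ 135.5.
Law of cosines again: cos B = (c² + a² − b²)/(2·c·a) ≈ 0.92618, so ∠B ≈ 22.15°.

22.15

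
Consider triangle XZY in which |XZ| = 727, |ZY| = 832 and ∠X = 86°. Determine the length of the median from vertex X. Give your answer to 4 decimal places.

m_X ≈ 443.0648

Law of sines: sin Y = |XZ|·sin X/|ZY| ≈ 0.87167.
Since |ZY| ≥ |XZ|, only the acute value applies: ∠Y ≈ 60.65°.
Then ∠Z = 180° − ∠X − ∠Y ≈ 33.35°.
Law of sines gives |YX| = |ZY|·sin Z/sin X ≈ 458.47.
Median from X: ½√(2·|YX|² + 2·|XZ|² − |ZY|²) ≈ 443.06.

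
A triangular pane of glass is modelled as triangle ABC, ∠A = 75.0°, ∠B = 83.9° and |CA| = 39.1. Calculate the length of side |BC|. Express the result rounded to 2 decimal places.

37.98

The third angle is ∠C = 180° − ∠A − ∠B = 21.10°.
Law of sines: |BC| = |CA|·sin A/sin B ≈ 37.983.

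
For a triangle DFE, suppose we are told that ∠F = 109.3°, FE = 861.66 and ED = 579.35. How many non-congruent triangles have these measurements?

FE·sin F = 861.66·sin(109.3°) ≈ 813.2.
Since ∠F is not acute, a triangle exists only if ED > FE; here ED ≤ FE, so there is no triangle.

0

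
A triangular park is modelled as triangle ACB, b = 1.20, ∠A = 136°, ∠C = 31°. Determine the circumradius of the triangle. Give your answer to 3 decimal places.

The third angle is ∠B = 180° − ∠A − ∠C = 13.00°.
Law of sines: a = b·sin A/sin B ≈ 3.7057.
Law of sines: c = b·sin C/sin B ≈ 2.7475.
Circumradius = b/(2 sin B) ≈ 2.6672.

R ≈ 2.667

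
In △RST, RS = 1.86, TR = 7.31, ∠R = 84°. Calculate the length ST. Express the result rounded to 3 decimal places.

7.352

By the law of cosines, ST² = TR² + RS² − 2·TR·RS·cos R = 54.053, so ST ≈ 7.3521.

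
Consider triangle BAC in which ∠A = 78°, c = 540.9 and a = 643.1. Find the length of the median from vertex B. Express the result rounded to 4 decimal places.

m_B ≈ 544.0071

Law of sines: sin C = c·sin A/a ≈ 0.82270.
Since a ≥ c, only the acute value applies: ∠C ≈ 55.36°.
Then ∠B = 180° − ∠A − ∠C ≈ 46.64°.
Law of sines gives b = a·sin B/sin A ≈ 478.04.
Median from B: ½√(2·a² + 2·c² − b²) ≈ 544.01.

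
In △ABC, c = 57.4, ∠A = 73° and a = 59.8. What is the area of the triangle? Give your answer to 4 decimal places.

1111.7824

Law of sines: sin C = c·sin A/a ≈ 0.91792.
Since a ≥ c, only the acute value applies: ∠C ≈ 66.62°.
Then ∠B = 180° − ∠A − ∠C ≈ 40.38°.
Law of sines gives b = a·sin B/sin A ≈ 40.508.
Area = ½·a·c·sin B ≈ 1111.8.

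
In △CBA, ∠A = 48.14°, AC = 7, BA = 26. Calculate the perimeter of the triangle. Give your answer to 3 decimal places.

perimeter ≈ 54.957

By the law of cosines, CB² = BA² + AC² − 2·BA·AC·cos A = 482.1, so CB ≈ 21.957.
Semiperimeter s = (26+7+21.957)/2 = 27.478.
Perimeter = 26 + 7 + 21.957 = 54.957.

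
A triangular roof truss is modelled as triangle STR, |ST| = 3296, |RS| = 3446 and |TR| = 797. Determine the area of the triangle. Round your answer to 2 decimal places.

Semiperimeter s = (797 + 3446 + 3296)/2 = 3769.5.
Heron's formula: area = √(3769.5·2972.5·323.5·473.5) ≈ 1.3101e+06.

1310086.40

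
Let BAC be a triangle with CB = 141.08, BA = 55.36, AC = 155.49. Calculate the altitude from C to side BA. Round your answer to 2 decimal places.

140.66

Semiperimeter s = (155.49 + 141.08 + 55.36)/2 = 175.97.
Heron's formula: area = √(175.97·20.475·34.885·120.61) ≈ 3893.4.
The altitude from C has length 2·area/BA ≈ 140.66.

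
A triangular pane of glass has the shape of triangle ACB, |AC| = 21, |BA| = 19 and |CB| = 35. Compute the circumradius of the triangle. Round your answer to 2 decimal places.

By the law of cosines, cos A = (|BA|² + |AC|² − |CB|²) / (2·|BA|·|AC|) ≈ -0.53008, so ∠A ≈ 122.01°.
Circumradius = |CB|/(2 sin A) ≈ 20.638.

R ≈ 20.64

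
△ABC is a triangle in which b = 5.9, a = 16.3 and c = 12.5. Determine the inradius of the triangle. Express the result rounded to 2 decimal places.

Semiperimeter s = (16.3 + 5.9 + 12.5)/2 = 17.35.
Heron's formula: area = √(17.35·1.05·11.45·4.85) ≈ 31.807.
Inradius = area/s = 31.807/17.35 ≈ 1.8332.

r ≈ 1.83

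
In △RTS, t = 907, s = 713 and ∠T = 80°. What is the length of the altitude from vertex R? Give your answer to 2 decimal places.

Law of sines: sin S = s·sin T/t ≈ 0.77417.
Since t ≥ s, only the acute value applies: ∠S ≈ 50.73°.
Then ∠R = 180° − ∠T − ∠S ≈ 49.27°.
Law of sines gives r = t·sin R/sin T ≈ 697.93.
Area = ½·t·s·sin R ≈ 2.4503e+05.
The altitude from R has length 2·area/r ≈ 702.17.

h_R ≈ 702.17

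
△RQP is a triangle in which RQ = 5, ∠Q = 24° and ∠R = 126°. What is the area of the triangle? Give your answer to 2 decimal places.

8.23

The third angle is ∠P = 180° − ∠R − ∠Q = 30.00°.
Law of sines: QP = RQ·sin R/sin P ≈ 8.0902.
Law of sines: PR = RQ·sin Q/sin P ≈ 4.0674.
Area = ½·RQ·QP·sin Q ≈ 8.2264.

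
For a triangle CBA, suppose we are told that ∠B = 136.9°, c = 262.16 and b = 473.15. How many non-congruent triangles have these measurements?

c·sin B = 262.16·sin(136.9°) ≈ 179.1.
Since ∠B is not acute, a triangle exists only if b > c; here b > c, so there is exactly one triangle.

1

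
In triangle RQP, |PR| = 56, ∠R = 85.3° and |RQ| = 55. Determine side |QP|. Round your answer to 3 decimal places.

By the law of cosines, |QP|² = |PR|² + |RQ|² − 2·|PR|·|RQ|·cos R = 5656.3, so |QP| ≈ 75.208.

75.208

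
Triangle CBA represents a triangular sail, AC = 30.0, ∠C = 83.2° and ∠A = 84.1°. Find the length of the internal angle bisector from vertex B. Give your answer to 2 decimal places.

The third angle is ∠B = 180° − ∠A − ∠C = 12.70°.
Law of sines: BA = AC·sin C/sin B ≈ 135.5.
Law of sines: CB = AC·sin A/sin B ≈ 135.74.
The bisector from B has length 2·CB·BA·cos(∠B/2)/(CB+BA) ≈ 134.79.

134.79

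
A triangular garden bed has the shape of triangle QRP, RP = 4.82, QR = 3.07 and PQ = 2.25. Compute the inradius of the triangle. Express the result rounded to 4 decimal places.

Semiperimeter s = (4.82 + 2.25 + 3.07)/2 = 5.07.
Heron's formula: area = √(5.07·0.25·2.82·2) ≈ 2.6737.
Inradius = area/s = 2.6737/5.07 ≈ 0.52736.

0.5274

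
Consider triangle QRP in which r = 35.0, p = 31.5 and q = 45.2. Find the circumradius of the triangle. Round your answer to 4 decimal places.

By the law of cosines, cos Q = (r² + p² − q²) / (2·r·p) ≈ 0.07901, so ∠Q ≈ 1.492 rad.
Circumradius = q/(2 sin Q) ≈ 22.671.

22.6709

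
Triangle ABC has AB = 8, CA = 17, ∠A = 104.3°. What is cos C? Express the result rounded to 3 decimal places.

By the law of cosines, BC² = CA² + AB² − 2·CA·AB·cos A = 420.18, so BC ≈ 20.498.
Law of cosines again: cos C = (BC² + CA² − AB²)/(2·BC·CA) ≈ 0.92573, so ∠C ≈ 22.22°.

0.926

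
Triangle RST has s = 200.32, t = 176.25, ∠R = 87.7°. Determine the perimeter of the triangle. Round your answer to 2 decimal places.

perimeter ≈ 638.02

By the law of cosines, r² = s² + t² − 2·s·t·cos R = 68358, so r ≈ 261.45.
Semiperimeter p = (261.45+200.32+176.25)/2 = 319.01.
Perimeter = 261.45 + 200.32 + 176.25 = 638.02.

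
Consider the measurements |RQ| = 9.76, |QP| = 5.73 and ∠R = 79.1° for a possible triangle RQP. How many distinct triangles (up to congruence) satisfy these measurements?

0

|RQ|·sin R = 9.76·sin(79.1°) ≈ 9.584.
Since |QP| = 5.73 < 9.584 = |RQ| sin R, no triangle exists.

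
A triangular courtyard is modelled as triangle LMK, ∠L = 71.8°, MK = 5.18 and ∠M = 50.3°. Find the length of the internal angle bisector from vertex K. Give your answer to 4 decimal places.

The third angle is ∠K = 180° − ∠L − ∠M = 57.90°.
Law of sines: KL = MK·sin M/sin L ≈ 4.1954.
Law of sines: LM = MK·sin K/sin L ≈ 4.6192.
The bisector from K has length 2·MK·KL·cos(∠K/2)/(MK+KL) ≈ 4.0567.

4.0567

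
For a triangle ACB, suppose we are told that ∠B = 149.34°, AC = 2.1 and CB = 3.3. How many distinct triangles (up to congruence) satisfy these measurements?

CB·sin B = 3.3·sin(149.34°) ≈ 1.683.
Since ∠B is not acute, a triangle exists only if AC > CB; here AC ≤ CB, so there is no triangle.

0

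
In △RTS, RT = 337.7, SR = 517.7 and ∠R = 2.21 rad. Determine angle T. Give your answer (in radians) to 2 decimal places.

∠T ≈ 0.57 rad

By the law of cosines, TS² = SR² + RT² − 2·SR·RT·cos R = 5.9064e+05, so TS ≈ 768.53.
Law of cosines again: cos T = (RT² + TS² − SR²)/(2·RT·TS) ≈ 0.84126, so ∠T ≈ 0.571 rad.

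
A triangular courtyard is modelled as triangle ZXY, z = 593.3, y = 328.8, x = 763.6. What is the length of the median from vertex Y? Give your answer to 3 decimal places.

Median from Y: ½√(2·z² + 2·x² − y²) ≈ 663.71.

m_Y ≈ 663.715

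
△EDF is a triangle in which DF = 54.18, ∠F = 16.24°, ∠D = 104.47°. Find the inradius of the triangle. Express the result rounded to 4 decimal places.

The third angle is ∠E = 180° − ∠D − ∠F = 59.29°.
Law of sines: FE = DF·sin D/sin E ≈ 61.018.
Law of sines: ED = DF·sin F/sin E ≈ 17.624.
Area = ½·DF·FE·sin F ≈ 462.28.
Semiperimeter s = (54.18+61.018+17.624)/2 = 66.411.
Inradius = area/s = 462.28/66.411 ≈ 6.9609.

r ≈ 6.9609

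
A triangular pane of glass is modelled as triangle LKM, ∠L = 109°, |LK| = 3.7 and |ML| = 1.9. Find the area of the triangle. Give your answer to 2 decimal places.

Area = ½·|ML|·|LK|·sin L ≈ 3.3235.

area ≈ 3.32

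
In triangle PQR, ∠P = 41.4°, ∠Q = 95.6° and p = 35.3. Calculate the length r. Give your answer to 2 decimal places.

36.40

The third angle is ∠R = 180° − ∠P − ∠Q = 43.00°.
Law of sines: r = p·sin R/sin P ≈ 36.404.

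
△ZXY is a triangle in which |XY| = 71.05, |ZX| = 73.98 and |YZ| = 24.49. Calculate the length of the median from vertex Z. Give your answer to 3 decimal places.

Median from Z: ½√(2·|YZ|² + 2·|ZX|² − |XY|²) ≈ 42.123.

42.123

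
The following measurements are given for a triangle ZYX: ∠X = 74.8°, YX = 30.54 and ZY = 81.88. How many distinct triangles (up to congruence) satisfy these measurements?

1

YX·sin X = 30.54·sin(74.8°) ≈ 29.47.
Since ZY ≥ YX, exactly one triangle exists.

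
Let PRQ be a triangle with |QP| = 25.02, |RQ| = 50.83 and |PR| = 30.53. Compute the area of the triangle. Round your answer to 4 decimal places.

area ≈ 283.0703

Semiperimeter s = (50.83 + 25.02 + 30.53)/2 = 53.19.
Heron's formula: area = √(53.19·2.36·28.17·22.66) ≈ 283.07.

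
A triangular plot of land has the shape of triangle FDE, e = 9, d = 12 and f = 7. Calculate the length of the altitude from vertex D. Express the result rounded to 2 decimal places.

Semiperimeter s = (7 + 12 + 9)/2 = 14.
Heron's formula: area = √(14·7·2·5) ≈ 31.305.
The altitude from D has length 2·area/d ≈ 5.2175.

h_D ≈ 5.22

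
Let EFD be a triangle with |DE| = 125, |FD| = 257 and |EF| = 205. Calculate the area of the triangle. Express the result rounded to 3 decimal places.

12639.272

Semiperimeter s = (257 + 125 + 205)/2 = 293.5.
Heron's formula: area = √(293.5·36.5·168.5·88.5) ≈ 12639.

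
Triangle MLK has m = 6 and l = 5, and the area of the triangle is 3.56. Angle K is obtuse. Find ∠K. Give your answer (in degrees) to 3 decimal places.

∠K ≈ 166.271°

From area = ½·m·l·sin K, we get sin K = 2·area/(m·l) ≈ 0.23733.
Taking the obtuse solution, ∠K ≈ 166.27°.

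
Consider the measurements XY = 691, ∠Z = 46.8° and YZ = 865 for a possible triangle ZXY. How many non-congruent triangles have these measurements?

2

YZ·sin Z = 865·sin(46.8°) ≈ 630.6.
Since YZ sin Z < XY < YZ (630.6 < 691 < 865), two triangles exist.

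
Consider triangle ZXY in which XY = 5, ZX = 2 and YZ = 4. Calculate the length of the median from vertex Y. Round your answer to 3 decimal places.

4.416

Median from Y: ½√(2·XY² + 2·YZ² − ZX²) ≈ 4.4159.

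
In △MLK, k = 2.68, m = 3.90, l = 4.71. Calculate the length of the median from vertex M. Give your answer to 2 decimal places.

Median from M: ½√(2·l² + 2·k² − m²) ≈ 3.2986.

m_M ≈ 3.30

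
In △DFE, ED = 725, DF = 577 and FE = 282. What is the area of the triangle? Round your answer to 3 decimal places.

Semiperimeter s = (282 + 725 + 577)/2 = 792.
Heron's formula: area = √(792·510·67·215) ≈ 76279.

76278.880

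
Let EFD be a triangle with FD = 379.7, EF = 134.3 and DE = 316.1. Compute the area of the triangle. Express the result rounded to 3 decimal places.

Semiperimeter s = (379.7 + 316.1 + 134.3)/2 = 415.05.
Heron's formula: area = √(415.05·35.35·98.95·280.75) ≈ 20189.

20188.902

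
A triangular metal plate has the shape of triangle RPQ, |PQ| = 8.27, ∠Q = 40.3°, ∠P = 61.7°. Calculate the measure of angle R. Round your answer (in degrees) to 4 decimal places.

∠R ≈ 78.0000°

The third angle is ∠R = 180° − ∠P − ∠Q = 78.00°.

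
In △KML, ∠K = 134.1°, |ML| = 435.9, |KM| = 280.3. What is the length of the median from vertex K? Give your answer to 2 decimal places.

m_K ≈ 100.66

Law of sines: sin L = |KM|·sin K/|ML| ≈ 0.46178.
Since |ML| ≥ |KM|, only the acute value applies: ∠L ≈ 27.50°.
Then ∠M = 180° − ∠K − ∠L ≈ 18.40°.
Law of sines gives |LK| = |ML|·sin M/sin K ≈ 191.58.
Median from K: ½√(2·|LK|² + 2·|KM|² − |ML|²) ≈ 100.66.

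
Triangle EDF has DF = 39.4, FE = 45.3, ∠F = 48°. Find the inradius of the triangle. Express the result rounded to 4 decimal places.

By the law of cosines, ED² = DF² + FE² − 2·DF·FE·cos F = 1215.9, so ED ≈ 34.87.
Area = ½·DF·FE·sin F ≈ 663.19.
Semiperimeter s = (39.4+45.3+34.87)/2 = 59.785.
Inradius = area/s = 663.19/59.785 ≈ 11.093.

11.0929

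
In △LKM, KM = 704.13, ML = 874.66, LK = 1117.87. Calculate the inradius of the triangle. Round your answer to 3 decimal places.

Semiperimeter s = (704.13 + 874.66 + 1117.9)/2 = 1348.3.
Heron's formula: area = √(1348.3·644.2·473.67·230.46) ≈ 3.0792e+05.
Inradius = area/s = 3.0792e+05/1348.3 ≈ 228.37.

228.375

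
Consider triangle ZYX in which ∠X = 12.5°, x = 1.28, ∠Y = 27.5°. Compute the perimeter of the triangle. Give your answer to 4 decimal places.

The third angle is ∠Z = 180° − ∠Y − ∠X = 140.00°.
Law of sines: z = x·sin Z/sin X ≈ 3.8014.
Law of sines: y = x·sin Y/sin X ≈ 2.7307.
Semiperimeter s = (3.8014+2.7307+1.28)/2 = 3.9061.
Perimeter = 3.8014 + 2.7307 + 1.28 = 7.8121.

7.8121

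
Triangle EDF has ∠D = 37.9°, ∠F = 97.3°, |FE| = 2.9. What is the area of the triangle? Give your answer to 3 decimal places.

The third angle is ∠E = 180° − ∠D − ∠F = 44.80°.
Law of sines: |DF| = |FE|·sin E/sin D ≈ 3.3265.
Law of sines: |ED| = |FE|·sin F/sin D ≈ 4.6827.
Area = ½·|FE|·|DF|·sin F ≈ 4.7844.

4.784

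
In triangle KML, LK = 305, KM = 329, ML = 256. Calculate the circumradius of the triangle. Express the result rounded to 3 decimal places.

By the law of cosines, cos K = (LK² + KM² − ML²) / (2·LK·KM) ≈ 0.67632, so ∠K ≈ 47.44°.
Circumradius = ML/(2 sin K) ≈ 173.77.

173.769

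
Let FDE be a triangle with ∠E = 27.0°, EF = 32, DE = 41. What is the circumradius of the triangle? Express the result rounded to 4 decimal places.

21.0987

By the law of cosines, FD² = DE² + EF² − 2·DE·EF·cos E = 367, so FD ≈ 19.157.
Area = ½·DE·EF·sin E ≈ 297.82.
Circumradius = FD/(2 sin E) ≈ 21.099.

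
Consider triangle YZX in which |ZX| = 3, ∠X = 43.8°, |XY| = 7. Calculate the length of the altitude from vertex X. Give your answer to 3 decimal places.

h_X ≈ 2.762

By the law of cosines, |YZ|² = |ZX|² + |XY|² − 2·|ZX|·|XY|·cos X = 27.686, so |YZ| ≈ 5.2618.
Area = ½·|ZX|·|XY|·sin X ≈ 7.2675.
The altitude from X has length 2·area/|YZ| ≈ 2.7624.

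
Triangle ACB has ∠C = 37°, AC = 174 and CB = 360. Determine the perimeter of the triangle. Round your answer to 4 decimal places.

778.5873

By the law of cosines, BA² = AC² + CB² − 2·AC·CB·cos C = 59823, so BA ≈ 244.59.
Semiperimeter s = (360+244.59+174)/2 = 389.29.
Perimeter = 360 + 244.59 + 174 = 778.59.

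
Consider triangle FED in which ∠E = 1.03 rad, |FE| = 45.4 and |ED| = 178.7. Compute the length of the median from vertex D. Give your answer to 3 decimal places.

m_D ≈ 168.144

By the law of cosines, |DF|² = |FE|² + |ED|² − 2·|FE|·|ED|·cos E = 25641, so |DF| ≈ 160.13.
Median from D: ½√(2·|ED|² + 2·|DF|² − |FE|²) ≈ 168.14.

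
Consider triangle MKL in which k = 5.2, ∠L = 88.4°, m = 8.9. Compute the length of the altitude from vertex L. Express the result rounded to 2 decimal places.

By the law of cosines, l² = m² + k² − 2·m·k·cos L = 103.67, so l ≈ 10.182.
Area = ½·m·k·sin L ≈ 23.131.
The altitude from L has length 2·area/l ≈ 4.5437.

h_L ≈ 4.54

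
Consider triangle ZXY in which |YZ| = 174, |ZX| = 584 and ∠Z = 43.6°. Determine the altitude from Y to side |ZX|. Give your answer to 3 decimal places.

119.994

By the law of cosines, |XY|² = |YZ|² + |ZX|² − 2·|YZ|·|ZX|·cos Z = 2.2416e+05, so |XY| ≈ 473.45.
Area = ½·|YZ|·|ZX|·sin Z ≈ 35038.
The altitude from Y has length 2·area/|ZX| ≈ 119.99.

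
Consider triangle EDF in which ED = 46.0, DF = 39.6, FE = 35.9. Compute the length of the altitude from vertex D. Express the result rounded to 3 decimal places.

Semiperimeter s = (39.6 + 35.9 + 46)/2 = 60.75.
Heron's formula: area = √(60.75·21.15·24.85·14.75) ≈ 686.26.
The altitude from D has length 2·area/FE ≈ 38.232.

h_D ≈ 38.232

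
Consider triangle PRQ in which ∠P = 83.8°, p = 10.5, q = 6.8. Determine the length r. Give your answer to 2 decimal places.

Law of sines: sin Q = q·sin P/p ≈ 0.64383.
Since p ≥ q, only the acute value applies: ∠Q ≈ 40.08°.
Then ∠R = 180° − ∠P − ∠Q ≈ 56.12°.
Law of sines gives r = p·sin R/sin P ≈ 8.7687.

8.77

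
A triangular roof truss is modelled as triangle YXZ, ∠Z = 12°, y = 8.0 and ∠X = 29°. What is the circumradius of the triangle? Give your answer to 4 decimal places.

6.0970

The third angle is ∠Y = 180° − ∠X − ∠Z = 139.00°.
Law of sines: x = y·sin X/sin Y ≈ 5.9118.
Law of sines: z = y·sin Z/sin Y ≈ 2.5353.
Circumradius = y/(2 sin Y) ≈ 6.097.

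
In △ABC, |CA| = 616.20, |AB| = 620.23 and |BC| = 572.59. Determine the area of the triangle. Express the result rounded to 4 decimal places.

area ≈ 156865.1264

Semiperimeter s = (572.59 + 616.2 + 620.23)/2 = 904.51.
Heron's formula: area = √(904.51·331.92·288.31·284.28) ≈ 1.5687e+05.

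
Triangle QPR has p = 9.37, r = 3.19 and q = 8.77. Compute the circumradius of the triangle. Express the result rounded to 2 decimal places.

By the law of cosines, cos Q = (p² + r² − q²) / (2·p·r) ≈ 0.35229, so ∠Q ≈ 69.37°.
Circumradius = q/(2 sin Q) ≈ 4.6854.

4.69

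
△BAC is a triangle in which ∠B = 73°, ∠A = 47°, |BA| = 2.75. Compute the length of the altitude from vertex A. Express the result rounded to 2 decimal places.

h_A ≈ 2.63

The third angle is ∠C = 180° − ∠B − ∠A = 60.00°.
Law of sines: |AC| = |BA|·sin B/sin C ≈ 3.0367.
Law of sines: |CB| = |BA|·sin A/sin C ≈ 2.3224.
Area = ½·|BA|·|AC|·sin A ≈ 3.0537.
The altitude from A has length 2·area/|CB| ≈ 2.6298.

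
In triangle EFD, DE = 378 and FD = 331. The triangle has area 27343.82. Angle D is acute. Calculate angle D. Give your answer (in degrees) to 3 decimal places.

25.918

From area = ½·FD·DE·sin D, we get sin D = 2·area/(FD·DE) ≈ 0.43709.
Taking the acute solution, ∠D ≈ 25.92°.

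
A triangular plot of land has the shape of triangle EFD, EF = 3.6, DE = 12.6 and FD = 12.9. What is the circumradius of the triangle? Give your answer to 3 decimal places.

R ≈ 6.461

By the law of cosines, cos E = (DE² + EF² − FD²) / (2·DE·EF) ≈ 0.05853, so ∠E ≈ 86.64°.
Circumradius = FD/(2 sin E) ≈ 6.4611.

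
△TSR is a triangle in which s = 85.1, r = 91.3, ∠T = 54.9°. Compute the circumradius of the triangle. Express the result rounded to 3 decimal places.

By the law of cosines, t² = s² + r² − 2·s·r·cos T = 6642.5, so t ≈ 81.502.
Area = ½·s·r·sin T ≈ 3178.4.
Circumradius = t/(2 sin T) ≈ 49.809.

49.809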